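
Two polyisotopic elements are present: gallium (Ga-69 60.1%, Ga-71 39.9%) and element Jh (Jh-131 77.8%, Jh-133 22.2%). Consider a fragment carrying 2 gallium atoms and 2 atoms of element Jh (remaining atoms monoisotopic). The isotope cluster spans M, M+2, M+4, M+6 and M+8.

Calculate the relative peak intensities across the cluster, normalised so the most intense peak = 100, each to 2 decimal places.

52.67 : 100.00 : 67.42 : 18.94 : 1.89

Gallium pattern (n=2): 0.361201 : 0.479598 : 0.159201
Element Jh pattern (n=2): 0.605284 : 0.345432 : 0.049284
Convolve the two distributions (both contribute in 2-u steps):
  M: 0.361201×0.605284 = 0.218629
  M+2: 0.361201×0.345432 + 0.479598×0.605284 = 0.415063
  M+4: 0.361201×0.049284 + 0.479598×0.345432 + 0.159201×0.605284 = 0.279832
  M+6: 0.479598×0.049284 + 0.159201×0.345432 = 0.078630
  M+8: 0.159201×0.049284 = 0.007846
Scale to base peak (0.415063) = 100: 52.67 : 100.00 : 67.42 : 18.94 : 1.89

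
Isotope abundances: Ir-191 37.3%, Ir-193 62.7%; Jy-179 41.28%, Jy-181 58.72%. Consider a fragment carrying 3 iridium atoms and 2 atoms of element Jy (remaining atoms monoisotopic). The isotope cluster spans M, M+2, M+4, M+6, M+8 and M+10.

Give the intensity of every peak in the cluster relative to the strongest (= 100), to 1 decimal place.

2.6 : 20.2 : 63.6 : 100.0 : 78.5 : 24.6

Iridium pattern (n=3): 0.05189512 : 0.26170165 : 0.43991135 : 0.24649188
Element Jy pattern (n=2): 0.17040384 : 0.48479232 : 0.34480384
Convolve the two distributions (both contribute in 2-u steps):
  M: 0.05189512×0.17040384 = 0.008843
  M+2: 0.05189512×0.48479232 + 0.26170165×0.17040384 = 0.069753
  M+4: 0.05189512×0.34480384 + 0.26170165×0.48479232 + 0.43991135×0.17040384 = 0.219727
  M+6: 0.26170165×0.34480384 + 0.43991135×0.48479232 + 0.24649188×0.17040384 = 0.345505
  M+8: 0.43991135×0.34480384 + 0.24649188×0.48479232 = 0.271180
  M+10: 0.24649188×0.34480384 = 0.084991
Scale to base peak (0.345505) = 100: 2.6 : 20.2 : 63.6 : 100.0 : 78.5 : 24.6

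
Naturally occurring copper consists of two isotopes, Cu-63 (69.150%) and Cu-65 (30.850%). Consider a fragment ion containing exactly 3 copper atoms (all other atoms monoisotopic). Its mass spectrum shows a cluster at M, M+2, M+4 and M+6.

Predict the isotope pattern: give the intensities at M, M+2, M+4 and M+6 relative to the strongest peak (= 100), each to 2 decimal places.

Expanding (0.69150 + 0.30850)^3:
P(M) = 0.69150^3 = 0.330656
P(M+2) = 3 × 0.69150^2 × 0.30850^1 = 0.442548
P(M+4) = 3 × 0.69150^1 × 0.30850^2 = 0.197435
P(M+6) = 0.30850^3 = 0.029361
The M+2 peak is largest (0.442548); scaling to 100 gives 74.72 : 100.00 : 44.61 : 6.63.

74.72 : 100.00 : 44.61 : 6.63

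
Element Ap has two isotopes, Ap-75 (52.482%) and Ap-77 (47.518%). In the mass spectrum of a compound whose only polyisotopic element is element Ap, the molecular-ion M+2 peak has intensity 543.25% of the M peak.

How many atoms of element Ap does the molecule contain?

The M+2/M ratio from n Ap atoms is n · q/p = n · 0.47518/0.52482.
n = 5.4325 × 0.52482/0.47518 = 6.00 ≈ 6

6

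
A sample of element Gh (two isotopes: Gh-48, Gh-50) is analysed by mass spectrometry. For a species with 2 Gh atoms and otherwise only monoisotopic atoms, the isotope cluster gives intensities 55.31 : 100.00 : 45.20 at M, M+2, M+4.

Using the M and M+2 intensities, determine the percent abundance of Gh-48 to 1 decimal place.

Let p = fractional abundance of Gh-48. I(M+2)/I(M) = [C(2,1)·p^1·(1−p)] / p^2 = 2·(1−p)/p = 100.00/55.31 = 1.8080
(1−p)/p = 1.8080/2 = 0.9040  ⇒  p = 1/(1 + 0.9040) = 0.5252
Gh-48: 52.5%, Gh-50: 47.5%.

52.5%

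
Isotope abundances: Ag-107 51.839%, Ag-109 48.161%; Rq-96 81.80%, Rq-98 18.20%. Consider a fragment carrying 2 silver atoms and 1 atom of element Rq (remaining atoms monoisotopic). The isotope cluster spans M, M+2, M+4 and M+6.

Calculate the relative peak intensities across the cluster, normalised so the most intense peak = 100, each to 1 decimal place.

Silver pattern (n=2): 0.26872819 : 0.49932362 : 0.23194819
Element Rq pattern (n=1): 0.8180 : 0.1820
Convolve the two distributions (both contribute in 2-u steps):
  M: 0.26872819×0.8180 = 0.219820
  M+2: 0.26872819×0.1820 + 0.49932362×0.8180 = 0.457355
  M+4: 0.49932362×0.1820 + 0.23194819×0.8180 = 0.280611
  M+6: 0.23194819×0.1820 = 0.042215
Scale to base peak (0.457355) = 100: 48.1 : 100.0 : 61.4 : 9.2

48.1 : 100.0 : 61.4 : 9.2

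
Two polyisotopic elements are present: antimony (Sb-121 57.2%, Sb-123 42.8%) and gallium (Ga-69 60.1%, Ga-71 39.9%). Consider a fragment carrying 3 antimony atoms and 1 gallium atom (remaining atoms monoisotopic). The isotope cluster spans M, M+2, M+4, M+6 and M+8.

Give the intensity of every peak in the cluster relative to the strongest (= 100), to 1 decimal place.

Antimony pattern (n=3): 0.18714925 : 0.42010426 : 0.31434374 : 0.07840275
Gallium pattern (n=1): 0.6010 : 0.3990
Convolve the two distributions (both contribute in 2-u steps):
  M: 0.18714925×0.6010 = 0.112477
  M+2: 0.18714925×0.3990 + 0.42010426×0.6010 = 0.327155
  M+4: 0.42010426×0.3990 + 0.31434374×0.6010 = 0.356542
  M+6: 0.31434374×0.3990 + 0.07840275×0.6010 = 0.172543
  M+8: 0.07840275×0.3990 = 0.031283
Scale to base peak (0.356542) = 100: 31.5 : 91.8 : 100.0 : 48.4 : 8.8

31.5 : 91.8 : 100.0 : 48.4 : 8.8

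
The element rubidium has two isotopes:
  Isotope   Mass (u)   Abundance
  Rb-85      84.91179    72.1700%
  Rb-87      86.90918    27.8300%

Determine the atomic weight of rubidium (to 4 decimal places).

Weight each isotope mass by its fractional abundance: 0.721700 × 84.91179 + 0.278300 × 86.90918
= 61.280839 + 24.186825 = 85.467664 u

85.4677 u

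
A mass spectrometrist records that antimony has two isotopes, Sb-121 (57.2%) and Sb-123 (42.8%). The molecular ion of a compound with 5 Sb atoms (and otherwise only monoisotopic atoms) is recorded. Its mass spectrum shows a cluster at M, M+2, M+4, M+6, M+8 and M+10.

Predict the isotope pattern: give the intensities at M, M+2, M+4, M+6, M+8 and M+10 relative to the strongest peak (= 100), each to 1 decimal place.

17.9 : 66.8 : 100.0 : 74.8 : 28.0 : 4.2

Each Sb atom is independently Sb-121 (p = 0.572) or Sb-123 (q = 0.428); the cluster is the binomial expansion (p + q)^5.
P(M) = 0.572^5 = 0.061232
P(M+2) = 5 × 0.572^4 × 0.428^1 = 0.229086
P(M+4) = 10 × 0.572^3 × 0.428^2 = 0.342827
P(M+6) = 10 × 0.572^2 × 0.428^3 = 0.256521
P(M+8) = 5 × 0.572^1 × 0.428^4 = 0.095971
P(M+10) = 0.428^5 = 0.014362
The M+4 peak is largest (0.342827); scaling to 100 gives 17.9 : 66.8 : 100.0 : 74.8 : 28.0 : 4.2.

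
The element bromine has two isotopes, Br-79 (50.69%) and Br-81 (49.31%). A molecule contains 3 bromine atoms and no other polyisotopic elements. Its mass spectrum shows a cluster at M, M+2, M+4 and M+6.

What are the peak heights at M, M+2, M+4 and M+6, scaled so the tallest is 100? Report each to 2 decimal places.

Expanding (0.5069 + 0.4931)^3:
P(M) = 0.5069^3 = 0.130247
P(M+2) = 3 × 0.5069^2 × 0.4931^1 = 0.380103
P(M+4) = 3 × 0.5069^1 × 0.4931^2 = 0.369755
P(M+6) = 0.4931^3 = 0.119896
The M+2 peak is largest (0.380103); scaling to 100 gives 34.27 : 100.00 : 97.28 : 31.54.

34.27 : 100.00 : 97.28 : 31.54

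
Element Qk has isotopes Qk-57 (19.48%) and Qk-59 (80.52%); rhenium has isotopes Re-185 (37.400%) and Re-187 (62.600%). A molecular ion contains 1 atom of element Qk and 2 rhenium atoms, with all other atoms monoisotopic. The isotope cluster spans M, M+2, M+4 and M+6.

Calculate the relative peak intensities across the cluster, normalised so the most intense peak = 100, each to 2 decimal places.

6.01 : 44.96 : 100.00 : 69.60

Element Qk pattern (n=1): 0.1948 : 0.8052
Rhenium pattern (n=2): 0.139876 : 0.468248 : 0.391876
Convolve the two distributions (both contribute in 2-u steps):
  M: 0.1948×0.139876 = 0.027248
  M+2: 0.1948×0.468248 + 0.8052×0.139876 = 0.203843
  M+4: 0.1948×0.391876 + 0.8052×0.468248 = 0.453371
  M+6: 0.8052×0.391876 = 0.315539
Scale to base peak (0.453371) = 100: 6.01 : 44.96 : 100.00 : 69.60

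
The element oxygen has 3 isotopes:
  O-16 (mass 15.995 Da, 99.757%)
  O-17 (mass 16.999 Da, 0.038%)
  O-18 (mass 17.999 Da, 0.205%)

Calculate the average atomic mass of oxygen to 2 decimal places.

16.00 Da

The abundance-weighted mean is 0.99757 × 15.995 + 0.00038 × 16.999 + 0.00205 × 17.999
= 15.9561 + 0.0065 + 0.0369 = 15.9995 Da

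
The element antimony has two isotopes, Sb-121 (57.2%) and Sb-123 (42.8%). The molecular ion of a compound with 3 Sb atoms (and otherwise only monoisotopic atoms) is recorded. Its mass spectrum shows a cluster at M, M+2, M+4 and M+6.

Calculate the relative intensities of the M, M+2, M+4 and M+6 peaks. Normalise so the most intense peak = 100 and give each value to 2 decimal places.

Expanding (0.572 + 0.428)^3:
P(M) = 0.572^3 = 0.187149
P(M+2) = 3 × 0.572^2 × 0.428^1 = 0.420104
P(M+4) = 3 × 0.572^1 × 0.428^2 = 0.314344
P(M+6) = 0.428^3 = 0.078403
The M+2 peak is largest (0.420104); scaling to 100 gives 44.55 : 100.00 : 74.83 : 18.66.

44.55 : 100.00 : 74.83 : 18.66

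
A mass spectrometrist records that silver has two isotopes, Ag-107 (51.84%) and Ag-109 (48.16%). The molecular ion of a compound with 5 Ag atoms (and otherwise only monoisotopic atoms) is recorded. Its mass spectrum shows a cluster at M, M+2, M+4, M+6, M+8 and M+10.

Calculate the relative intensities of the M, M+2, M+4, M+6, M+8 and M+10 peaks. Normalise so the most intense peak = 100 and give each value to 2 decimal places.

11.59 : 53.82 : 100.00 : 92.90 : 43.15 : 8.02

The 5 Ag atoms are independent, so intensities follow the terms of (0.5184 + 0.4816)^5.
P(M) = 0.5184^5 = 0.037439
P(M+2) = 5 × 0.5184^4 × 0.4816^1 = 0.173907
P(M+4) = 10 × 0.5184^3 × 0.4816^2 = 0.323123
P(M+6) = 10 × 0.5184^2 × 0.4816^3 = 0.300185
P(M+8) = 5 × 0.5184^1 × 0.4816^4 = 0.139438
P(M+10) = 0.4816^5 = 0.025908
The M+4 peak is largest (0.323123); scaling to 100 gives 11.59 : 53.82 : 100.00 : 92.90 : 43.15 : 8.02.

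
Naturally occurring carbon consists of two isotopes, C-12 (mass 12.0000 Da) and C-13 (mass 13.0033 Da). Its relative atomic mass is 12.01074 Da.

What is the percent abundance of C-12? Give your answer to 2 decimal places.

98.93%

Writing the weighted mean with unknown fraction x of C-12:
12.0000·x + 13.0033·(1 − x) = 12.01074
(12.0000 − 13.0033)·x = 12.01074 − 13.0033
x = -0.99256 / -1.0033 = 0.98930 → 98.93% C-12, 1.07% C-13.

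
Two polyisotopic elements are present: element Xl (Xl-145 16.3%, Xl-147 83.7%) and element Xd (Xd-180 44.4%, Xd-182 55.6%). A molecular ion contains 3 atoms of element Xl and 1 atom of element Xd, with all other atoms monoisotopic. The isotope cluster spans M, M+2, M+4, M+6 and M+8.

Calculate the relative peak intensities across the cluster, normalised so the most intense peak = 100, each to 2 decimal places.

0.43 : 7.10 : 41.97 : 100.00 : 72.32

Element Xl pattern (n=3): 0.00433075 : 0.06671476 : 0.34257824 : 0.58637625
Element Xd pattern (n=1): 0.4440 : 0.5560
Convolve the two distributions (both contribute in 2-u steps):
  M: 0.00433075×0.4440 = 0.001923
  M+2: 0.00433075×0.5560 + 0.06671476×0.4440 = 0.032029
  M+4: 0.06671476×0.5560 + 0.34257824×0.4440 = 0.189198
  M+6: 0.34257824×0.5560 + 0.58637625×0.4440 = 0.450825
  M+8: 0.58637625×0.5560 = 0.326025
Scale to base peak (0.450825) = 100: 0.43 : 7.10 : 41.97 : 100.00 : 72.32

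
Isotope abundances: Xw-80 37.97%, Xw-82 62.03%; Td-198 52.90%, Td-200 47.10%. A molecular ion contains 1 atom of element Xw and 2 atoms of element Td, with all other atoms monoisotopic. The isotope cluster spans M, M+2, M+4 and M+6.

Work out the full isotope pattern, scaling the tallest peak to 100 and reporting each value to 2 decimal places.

27.01 : 92.23 : 100.00 : 34.98

Element Xw pattern (n=1): 0.3797 : 0.6203
Element Td pattern (n=2): 0.279841 : 0.498318 : 0.221841
Convolve the two distributions (both contribute in 2-u steps):
  M: 0.3797×0.279841 = 0.106256
  M+2: 0.3797×0.498318 + 0.6203×0.279841 = 0.362797
  M+4: 0.3797×0.221841 + 0.6203×0.498318 = 0.393340
  M+6: 0.6203×0.221841 = 0.137608
Scale to base peak (0.393340) = 100: 27.01 : 92.23 : 100.00 : 34.98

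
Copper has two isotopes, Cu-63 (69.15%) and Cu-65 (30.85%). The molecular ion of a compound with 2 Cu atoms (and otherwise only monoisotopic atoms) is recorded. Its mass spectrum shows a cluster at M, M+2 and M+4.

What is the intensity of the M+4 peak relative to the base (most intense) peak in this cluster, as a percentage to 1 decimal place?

19.9%

Term probabilities: M 0.4782, M+2 0.4267, M+4 0.0952. Base peak = M.
P(M) = C(2,0) × 0.6915^2 × 0.3085^0 = 1 × 0.47817225 × 1.0000 = 0.478172 (base)
P(M+4) = C(2,2) × 0.6915^0 × 0.3085^2 = 1 × 1.0000 × 0.09517225 = 0.095172
Relative intensity = 0.095172 / 0.478172 × 100 = 19.9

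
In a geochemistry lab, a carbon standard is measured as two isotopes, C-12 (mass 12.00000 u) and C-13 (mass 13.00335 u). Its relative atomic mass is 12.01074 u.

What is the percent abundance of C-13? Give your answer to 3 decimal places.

Writing the weighted mean with unknown fraction x of C-12:
12.00000·x + 13.00335·(1 − x) = 12.01074
(12.00000 − 13.00335)·x = 12.01074 − 13.00335
x = -0.99261 / -1.00335 = 0.98930 → 98.930% C-12, 1.070% C-13.

1.070%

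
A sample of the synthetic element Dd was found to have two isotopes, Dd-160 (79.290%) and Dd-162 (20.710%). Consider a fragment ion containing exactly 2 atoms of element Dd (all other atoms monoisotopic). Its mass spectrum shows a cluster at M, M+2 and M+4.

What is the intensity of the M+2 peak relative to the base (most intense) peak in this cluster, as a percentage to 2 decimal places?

52.24%

Binomial terms of (0.79290 + 0.20710)^2: M 0.6287, M+2 0.3284, M+4 0.0429 → M is the base peak.
P(M) = C(2,0) × 0.79290^2 × 0.20710^0 = 1 × 0.62869041 × 1.0000 = 0.628690 (base)
P(M+2) = C(2,1) × 0.79290^1 × 0.20710^1 = 2 × 0.7929 × 0.2071 = 0.328419
Relative intensity = 0.328419 / 0.628690 × 100 = 52.24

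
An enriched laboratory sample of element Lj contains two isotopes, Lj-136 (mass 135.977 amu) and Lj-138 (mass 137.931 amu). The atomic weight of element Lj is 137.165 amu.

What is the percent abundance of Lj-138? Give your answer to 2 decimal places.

Writing the weighted mean with unknown fraction x of Lj-136:
135.977·x + 137.931·(1 − x) = 137.165
(135.977 − 137.931)·x = 137.165 − 137.931
x = -0.766 / -1.954 = 0.39202 → 39.20% Lj-136, 60.80% Lj-138.

60.80%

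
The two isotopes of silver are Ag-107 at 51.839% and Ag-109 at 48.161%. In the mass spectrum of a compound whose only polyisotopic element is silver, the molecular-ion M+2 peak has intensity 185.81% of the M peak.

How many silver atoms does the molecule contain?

With n Ag atoms, P(M+2)/P(M) = C(n,1)·p^(n−1)q / p^n = n·q/p = n · 0.48161/0.51839.
n = 1.8581 × 0.51839/0.48161 = 2.00 ≈ 2

2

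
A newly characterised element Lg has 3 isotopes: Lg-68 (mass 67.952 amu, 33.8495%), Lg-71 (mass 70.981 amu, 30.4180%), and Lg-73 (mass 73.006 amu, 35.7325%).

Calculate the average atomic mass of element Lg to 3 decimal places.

Weight each isotope mass by its fractional abundance: 0.338495 × 67.952 + 0.304180 × 70.981 + 0.357325 × 73.006
= 23.0014 + 21.5910 + 26.0869 = 70.6793 amu

70.679 amu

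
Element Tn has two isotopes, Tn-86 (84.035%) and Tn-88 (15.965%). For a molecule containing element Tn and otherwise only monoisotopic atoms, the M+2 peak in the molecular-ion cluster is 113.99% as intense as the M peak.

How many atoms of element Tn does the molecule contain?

For n independent Tn atoms, I(M+2)/I(M) = n · (abundance Tn-88) / (abundance Tn-86) = n · 0.15965/0.84035.
n = 1.1399 × 0.84035/0.15965 = 6.00 ≈ 6

6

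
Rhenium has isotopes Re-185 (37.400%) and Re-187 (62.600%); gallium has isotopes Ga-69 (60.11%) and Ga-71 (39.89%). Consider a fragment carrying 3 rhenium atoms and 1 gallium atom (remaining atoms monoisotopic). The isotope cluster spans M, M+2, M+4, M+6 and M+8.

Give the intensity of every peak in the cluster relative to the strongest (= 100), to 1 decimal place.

8.5 : 48.4 : 100.0 : 87.5 : 26.5

Rhenium pattern (n=3): 0.05231362 : 0.26268713 : 0.43968487 : 0.24531438
Gallium pattern (n=1): 0.6011 : 0.3989
Convolve the two distributions (both contribute in 2-u steps):
  M: 0.05231362×0.6011 = 0.031446
  M+2: 0.05231362×0.3989 + 0.26268713×0.6011 = 0.178769
  M+4: 0.26268713×0.3989 + 0.43968487×0.6011 = 0.369080
  M+6: 0.43968487×0.3989 + 0.24531438×0.6011 = 0.322849
  M+8: 0.24531438×0.3989 = 0.097856
Scale to base peak (0.369080) = 100: 8.5 : 48.4 : 100.0 : 87.5 : 26.5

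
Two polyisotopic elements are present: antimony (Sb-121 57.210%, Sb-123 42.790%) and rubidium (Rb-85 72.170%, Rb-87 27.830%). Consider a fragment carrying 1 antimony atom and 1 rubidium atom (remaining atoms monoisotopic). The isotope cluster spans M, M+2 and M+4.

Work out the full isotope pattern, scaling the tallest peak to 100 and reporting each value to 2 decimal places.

88.22 : 100.00 : 25.44

Antimony pattern (n=1): 0.5721 : 0.4279
Rubidium pattern (n=1): 0.7217 : 0.2783
Convolve the two distributions (both contribute in 2-u steps):
  M: 0.5721×0.7217 = 0.412885
  M+2: 0.5721×0.2783 + 0.4279×0.7217 = 0.468031
  M+4: 0.4279×0.2783 = 0.119085
Scale to base peak (0.468031) = 100: 88.22 : 100.00 : 25.44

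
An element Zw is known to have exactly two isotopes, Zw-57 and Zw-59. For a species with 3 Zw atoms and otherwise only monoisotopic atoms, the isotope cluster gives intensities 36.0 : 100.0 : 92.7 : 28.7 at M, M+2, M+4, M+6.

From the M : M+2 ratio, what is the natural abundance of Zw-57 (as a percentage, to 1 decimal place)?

Let p = fractional abundance of Zw-57. I(M+2)/I(M) = [C(3,1)·p^2·(1−p)] / p^3 = 3·(1−p)/p = 100.0/36.0 = 2.7778
(1−p)/p = 2.7778/3 = 0.9259  ⇒  p = 1/(1 + 0.9259) = 0.5192
Zw-57: 51.9%, Zw-59: 48.1%.

51.9%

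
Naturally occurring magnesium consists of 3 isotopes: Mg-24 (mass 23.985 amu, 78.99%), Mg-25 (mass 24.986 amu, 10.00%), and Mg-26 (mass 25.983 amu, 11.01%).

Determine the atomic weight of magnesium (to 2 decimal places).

24.31 amu

Average mass = Σ (abundance × isotope mass) = 0.7899 × 23.985 + 0.1000 × 24.986 + 0.1101 × 25.983
= 18.9458 + 2.4986 + 2.8607 = 24.3051 amu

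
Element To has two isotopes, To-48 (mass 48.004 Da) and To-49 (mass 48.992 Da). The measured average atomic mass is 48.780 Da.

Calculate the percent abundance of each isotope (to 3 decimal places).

To-48: 21.457%, To-49: 78.543%

With x = fraction of To-48 (so To-49 is 1 − x):
48.004·x + 48.992·(1 − x) = 48.780
(48.004 − 48.992)·x = 48.780 − 48.992
x = -0.212 / -0.988 = 0.21457 → 21.457% To-48, 78.543% To-49.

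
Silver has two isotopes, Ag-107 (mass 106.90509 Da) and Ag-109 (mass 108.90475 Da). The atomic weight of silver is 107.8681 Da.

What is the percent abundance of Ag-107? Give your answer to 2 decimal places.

With x = fraction of Ag-107 (so Ag-109 is 1 − x):
106.90509·x + 108.90475·(1 − x) = 107.8681
(106.90509 − 108.90475)·x = 107.8681 − 108.90475
x = -1.03665 / -1.99966 = 0.51841 → 51.84% Ag-107, 48.16% Ag-109.

51.84%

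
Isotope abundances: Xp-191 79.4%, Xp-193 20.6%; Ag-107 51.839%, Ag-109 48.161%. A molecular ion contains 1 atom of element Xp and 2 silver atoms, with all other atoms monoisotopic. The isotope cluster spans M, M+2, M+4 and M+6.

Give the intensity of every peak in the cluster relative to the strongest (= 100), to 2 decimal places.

Element Xp pattern (n=1): 0.7940 : 0.2060
Silver pattern (n=2): 0.26872819 : 0.49932362 : 0.23194819
Convolve the two distributions (both contribute in 2-u steps):
  M: 0.7940×0.26872819 = 0.213370
  M+2: 0.7940×0.49932362 + 0.2060×0.26872819 = 0.451821
  M+4: 0.7940×0.23194819 + 0.2060×0.49932362 = 0.287028
  M+6: 0.2060×0.23194819 = 0.047781
Scale to base peak (0.451821) = 100: 47.22 : 100.00 : 63.53 : 10.58

47.22 : 100.00 : 63.53 : 10.58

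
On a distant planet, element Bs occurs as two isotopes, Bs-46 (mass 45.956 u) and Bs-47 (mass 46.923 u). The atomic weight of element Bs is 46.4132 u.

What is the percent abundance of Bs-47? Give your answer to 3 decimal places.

47.280%

Writing the weighted mean with unknown fraction x of Bs-46:
45.956·x + 46.923·(1 − x) = 46.4132
(45.956 − 46.923)·x = 46.4132 − 46.923
x = -0.5098 / -0.967 = 0.52720 → 52.720% Bs-46, 47.280% Bs-47.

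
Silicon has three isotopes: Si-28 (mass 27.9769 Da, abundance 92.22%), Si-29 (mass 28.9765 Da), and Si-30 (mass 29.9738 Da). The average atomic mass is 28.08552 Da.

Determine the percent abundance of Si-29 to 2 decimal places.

4.69%

The remaining 7.78% is split between Si-29 (fraction x) and Si-30 (fraction 0.0778 − x).
Substituting: 28.9765x + 29.9738(0.0778 − x) = 2.28522282
(28.9765 − 29.9738)x = -0.04673882  ⇒  x = 0.04687, y = 0.03093
Si-29: 4.69%, Si-30: 3.09%.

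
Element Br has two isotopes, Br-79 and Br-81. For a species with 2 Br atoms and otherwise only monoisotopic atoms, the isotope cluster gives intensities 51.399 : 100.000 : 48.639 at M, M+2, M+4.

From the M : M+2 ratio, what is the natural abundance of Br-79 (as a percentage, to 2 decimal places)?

50.69%

If p is the fraction of Br that is Br-79, then I(M+2)/I(M) = [C(2,1)·p^1·(1−p)] / p^2 = 2·(1−p)/p = 100.000/51.399 = 1.9456
(1−p)/p = 1.9456/2 = 0.9728  ⇒  p = 1/(1 + 0.9728) = 0.5069
Br-79: 50.69%, Br-81: 49.31%.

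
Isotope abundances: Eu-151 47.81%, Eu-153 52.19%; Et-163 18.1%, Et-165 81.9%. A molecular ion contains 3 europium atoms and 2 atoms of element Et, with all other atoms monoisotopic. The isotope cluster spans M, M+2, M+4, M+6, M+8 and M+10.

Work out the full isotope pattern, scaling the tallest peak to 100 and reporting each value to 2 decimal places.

0.99 : 12.24 : 53.31 : 100.00 : 84.37 : 26.45

Europium pattern (n=3): 0.10928391 : 0.3578871 : 0.39067407 : 0.14215492
Element Et pattern (n=2): 0.032761 : 0.296478 : 0.670761
Convolve the two distributions (both contribute in 2-u steps):
  M: 0.10928391×0.032761 = 0.003580
  M+2: 0.10928391×0.296478 + 0.3578871×0.032761 = 0.044125
  M+4: 0.10928391×0.670761 + 0.3578871×0.296478 + 0.39067407×0.032761 = 0.192208
  M+6: 0.3578871×0.670761 + 0.39067407×0.296478 + 0.14215492×0.032761 = 0.360540
  M+8: 0.39067407×0.670761 + 0.14215492×0.296478 = 0.304195
  M+10: 0.14215492×0.670761 = 0.095352
Scale to base peak (0.360540) = 100: 0.99 : 12.24 : 53.31 : 100.00 : 84.37 : 26.45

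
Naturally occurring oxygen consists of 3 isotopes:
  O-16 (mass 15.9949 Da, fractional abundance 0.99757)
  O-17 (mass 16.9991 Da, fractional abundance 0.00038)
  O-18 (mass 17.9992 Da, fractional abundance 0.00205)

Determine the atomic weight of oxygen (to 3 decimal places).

15.999 Da

Ar = Σ fᵢ·mᵢ = 0.99757 × 15.9949 + 0.00038 × 16.9991 + 0.00205 × 17.9992
= 15.95603 + 0.00646 + 0.03690 = 15.99939 Da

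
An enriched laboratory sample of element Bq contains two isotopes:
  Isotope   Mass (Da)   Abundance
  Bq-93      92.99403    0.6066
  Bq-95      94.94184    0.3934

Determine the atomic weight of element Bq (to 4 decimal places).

Weight each isotope mass by its fractional abundance: 0.6066 × 92.99403 + 0.3934 × 94.94184
= 56.410179 + 37.350120 = 93.760299 Da

93.7603 Da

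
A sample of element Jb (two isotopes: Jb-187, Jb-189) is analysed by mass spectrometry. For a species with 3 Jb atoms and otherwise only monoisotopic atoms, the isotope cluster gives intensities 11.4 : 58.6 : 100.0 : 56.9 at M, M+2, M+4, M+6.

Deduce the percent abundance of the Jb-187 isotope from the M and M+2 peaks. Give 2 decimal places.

36.85%

Let p = fractional abundance of Jb-187. I(M+2)/I(M) = [C(3,1)·p^2·(1−p)] / p^3 = 3·(1−p)/p = 58.6/11.4 = 5.1404
(1−p)/p = 5.1404/3 = 1.7135  ⇒  p = 1/(1 + 1.7135) = 0.3685
Jb-187: 36.85%, Jb-189: 63.15%.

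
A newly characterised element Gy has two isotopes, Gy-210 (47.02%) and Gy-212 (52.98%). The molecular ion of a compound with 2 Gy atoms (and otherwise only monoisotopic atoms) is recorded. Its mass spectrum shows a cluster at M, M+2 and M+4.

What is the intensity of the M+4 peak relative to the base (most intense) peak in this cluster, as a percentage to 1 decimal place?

56.3%

Binomial terms of (0.4702 + 0.5298)^2: M 0.2211, M+2 0.4982, M+4 0.2807 → M+2 is the base peak.
P(M+2) = C(2,1) × 0.4702^1 × 0.5298^1 = 2 × 0.4702 × 0.5298 = 0.498224 (base)
P(M+4) = C(2,2) × 0.4702^0 × 0.5298^2 = 1 × 1.0000 × 0.28068804 = 0.280688
Relative intensity = 0.280688 / 0.498224 × 100 = 56.3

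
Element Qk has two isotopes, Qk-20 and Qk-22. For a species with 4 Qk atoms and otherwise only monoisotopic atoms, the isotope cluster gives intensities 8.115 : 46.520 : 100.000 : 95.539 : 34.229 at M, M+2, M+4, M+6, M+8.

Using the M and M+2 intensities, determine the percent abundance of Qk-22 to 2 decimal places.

Let p = fractional abundance of Qk-20. I(M+2)/I(M) = [C(4,1)·p^3·(1−p)] / p^4 = 4·(1−p)/p = 46.520/8.115 = 5.7326
(1−p)/p = 5.7326/4 = 1.4331  ⇒  p = 1/(1 + 1.4331) = 0.4110
Qk-20: 41.10%, Qk-22: 58.90%.

58.90%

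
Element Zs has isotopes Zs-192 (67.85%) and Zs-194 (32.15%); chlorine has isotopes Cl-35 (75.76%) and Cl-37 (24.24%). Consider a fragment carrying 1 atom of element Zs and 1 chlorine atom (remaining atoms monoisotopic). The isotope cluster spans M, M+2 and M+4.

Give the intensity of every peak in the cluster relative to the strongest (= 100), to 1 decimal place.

100.0 : 79.4 : 15.2

Element Zs pattern (n=1): 0.6785 : 0.3215
Chlorine pattern (n=1): 0.7576 : 0.2424
Convolve the two distributions (both contribute in 2-u steps):
  M: 0.6785×0.7576 = 0.514032
  M+2: 0.6785×0.2424 + 0.3215×0.7576 = 0.408037
  M+4: 0.3215×0.2424 = 0.077932
Scale to base peak (0.514032) = 100: 100.0 : 79.4 : 15.2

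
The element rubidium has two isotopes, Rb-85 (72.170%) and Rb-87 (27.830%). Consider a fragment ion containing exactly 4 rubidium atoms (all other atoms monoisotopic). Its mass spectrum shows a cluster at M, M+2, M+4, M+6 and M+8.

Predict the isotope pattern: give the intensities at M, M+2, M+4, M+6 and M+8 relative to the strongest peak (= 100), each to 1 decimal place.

64.8 : 100.0 : 57.8 : 14.9 : 1.4

The 4 Rb atoms are independent, so intensities follow the terms of (0.72170 + 0.27830)^4.
P(M) = 0.72170^4 = 0.271286
P(M+2) = 4 × 0.72170^3 × 0.27830^1 = 0.418450
P(M+4) = 6 × 0.72170^2 × 0.27830^2 = 0.242042
P(M+6) = 4 × 0.72170^1 × 0.27830^3 = 0.062224
P(M+8) = 0.27830^4 = 0.005999
The M+2 peak is largest (0.418450); scaling to 100 gives 64.8 : 100.0 : 57.8 : 14.9 : 1.4.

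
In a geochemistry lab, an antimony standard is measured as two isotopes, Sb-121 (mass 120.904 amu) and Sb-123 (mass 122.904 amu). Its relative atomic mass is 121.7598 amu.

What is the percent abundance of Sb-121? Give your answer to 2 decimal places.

57.21%

With x = fraction of Sb-121 (so Sb-123 is 1 − x):
120.904·x + 122.904·(1 − x) = 121.7598
(120.904 − 122.904)·x = 121.7598 − 122.904
x = -1.1442 / -2.000 = 0.57210 → 57.21% Sb-121, 42.79% Sb-123.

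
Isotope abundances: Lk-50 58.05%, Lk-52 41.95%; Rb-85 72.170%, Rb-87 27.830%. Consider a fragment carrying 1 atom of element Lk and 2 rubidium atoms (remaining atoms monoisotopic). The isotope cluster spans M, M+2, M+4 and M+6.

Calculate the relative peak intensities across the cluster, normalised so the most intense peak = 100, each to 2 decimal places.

Element Lk pattern (n=1): 0.5805 : 0.4195
Rubidium pattern (n=2): 0.52085089 : 0.40169822 : 0.07745089
Convolve the two distributions (both contribute in 2-u steps):
  M: 0.5805×0.52085089 = 0.302354
  M+2: 0.5805×0.40169822 + 0.4195×0.52085089 = 0.451683
  M+4: 0.5805×0.07745089 + 0.4195×0.40169822 = 0.213473
  M+6: 0.4195×0.07745089 = 0.032491
Scale to base peak (0.451683) = 100: 66.94 : 100.00 : 47.26 : 7.19

66.94 : 100.00 : 47.26 : 7.19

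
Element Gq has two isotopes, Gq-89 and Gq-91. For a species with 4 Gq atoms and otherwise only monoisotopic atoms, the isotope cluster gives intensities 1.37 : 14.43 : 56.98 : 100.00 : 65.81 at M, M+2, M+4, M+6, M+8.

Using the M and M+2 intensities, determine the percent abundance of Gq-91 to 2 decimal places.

72.48%

If p is the fraction of Gq that is Gq-89, then I(M+2)/I(M) = [C(4,1)·p^3·(1−p)] / p^4 = 4·(1−p)/p = 14.43/1.37 = 10.5328
(1−p)/p = 10.5328/4 = 2.6332  ⇒  p = 1/(1 + 2.6332) = 0.2752
Gq-89: 27.52%, Gq-91: 72.48%.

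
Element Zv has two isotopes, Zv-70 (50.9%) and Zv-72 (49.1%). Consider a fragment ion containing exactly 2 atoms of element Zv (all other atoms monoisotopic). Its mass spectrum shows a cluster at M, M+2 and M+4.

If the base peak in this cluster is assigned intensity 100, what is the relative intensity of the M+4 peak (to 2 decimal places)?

Binomial terms of (0.509 + 0.491)^2: M 0.2591, M+2 0.4998, M+4 0.2411 → M+2 is the base peak.
P(M+2) = C(2,1) × 0.509^1 × 0.491^1 = 2 × 0.5090 × 0.4910 = 0.499838 (base)
P(M+4) = C(2,2) × 0.509^0 × 0.491^2 = 1 × 1.0000 × 0.241081 = 0.241081
Relative intensity = 0.241081 / 0.499838 × 100 = 48.23

48.23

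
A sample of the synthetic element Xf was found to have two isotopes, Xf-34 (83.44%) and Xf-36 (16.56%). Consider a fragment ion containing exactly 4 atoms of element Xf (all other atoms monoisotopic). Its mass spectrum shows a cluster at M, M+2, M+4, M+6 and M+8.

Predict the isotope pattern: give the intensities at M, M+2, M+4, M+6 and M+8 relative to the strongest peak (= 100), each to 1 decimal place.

100.0 : 79.4 : 23.6 : 3.1 : 0.2

Expanding (0.8344 + 0.1656)^4:
P(M) = 0.8344^4 = 0.484727
P(M+2) = 4 × 0.8344^3 × 0.1656^1 = 0.384807
P(M+4) = 6 × 0.8344^2 × 0.1656^2 = 0.114557
P(M+6) = 4 × 0.8344^1 × 0.1656^3 = 0.015157
P(M+8) = 0.1656^4 = 0.000752
The M peak is largest (0.484727); scaling to 100 gives 100.0 : 79.4 : 23.6 : 3.1 : 0.2.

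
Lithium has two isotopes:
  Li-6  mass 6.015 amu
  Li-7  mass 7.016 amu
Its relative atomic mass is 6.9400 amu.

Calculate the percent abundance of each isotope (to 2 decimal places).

With x = fraction of Li-6 (so Li-7 is 1 − x):
6.015·x + 7.016·(1 − x) = 6.9400
(6.015 − 7.016)·x = 6.9400 − 7.016
x = -0.0760 / -1.001 = 0.07592 → 7.59% Li-6, 92.41% Li-7.

Li-6: 7.59%, Li-7: 92.41%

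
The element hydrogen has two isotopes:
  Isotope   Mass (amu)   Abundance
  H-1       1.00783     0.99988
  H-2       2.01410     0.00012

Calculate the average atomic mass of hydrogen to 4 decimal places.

The abundance-weighted mean is 0.99988 × 1.00783 + 0.00012 × 2.01410
= 1.007709 + 0.000242 = 1.007951 amu

1.0080 amu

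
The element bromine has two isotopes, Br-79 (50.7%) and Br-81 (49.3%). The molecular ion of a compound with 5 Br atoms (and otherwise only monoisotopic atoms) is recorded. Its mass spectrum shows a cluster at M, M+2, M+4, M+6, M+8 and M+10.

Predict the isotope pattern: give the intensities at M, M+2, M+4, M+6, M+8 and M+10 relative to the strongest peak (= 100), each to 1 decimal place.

10.6 : 51.4 : 100.0 : 97.2 : 47.3 : 9.2

Each Br atom is independently Br-79 (p = 0.507) or Br-81 (q = 0.493); the cluster is the binomial expansion (p + q)^5.
P(M) = 0.507^5 = 0.033500
P(M+2) = 5 × 0.507^4 × 0.493^1 = 0.162873
P(M+4) = 10 × 0.507^3 × 0.493^2 = 0.316751
P(M+6) = 10 × 0.507^2 × 0.493^3 = 0.308004
P(M+8) = 5 × 0.507^1 × 0.493^4 = 0.149750
P(M+10) = 0.493^5 = 0.029123
The M+4 peak is largest (0.316751); scaling to 100 gives 10.6 : 51.4 : 100.0 : 97.2 : 47.3 : 9.2.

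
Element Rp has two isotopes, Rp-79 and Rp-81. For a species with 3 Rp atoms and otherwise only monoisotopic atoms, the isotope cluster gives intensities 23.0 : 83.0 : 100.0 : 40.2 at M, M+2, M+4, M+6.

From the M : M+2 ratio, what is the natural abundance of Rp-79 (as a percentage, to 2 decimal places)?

Write p for the Rp-79 fraction. I(M+2)/I(M) = [C(3,1)·p^2·(1−p)] / p^3 = 3·(1−p)/p = 83.0/23.0 = 3.6087
(1−p)/p = 3.6087/3 = 1.2029  ⇒  p = 1/(1 + 1.2029) = 0.4539
Rp-79: 45.39%, Rp-81: 54.61%.

45.39%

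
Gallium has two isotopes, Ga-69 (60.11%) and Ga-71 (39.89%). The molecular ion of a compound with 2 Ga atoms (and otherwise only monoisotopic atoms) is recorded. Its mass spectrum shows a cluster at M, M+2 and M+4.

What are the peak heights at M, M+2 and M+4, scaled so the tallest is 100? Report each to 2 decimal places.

The 2 Ga atoms are independent, so intensities follow the terms of (0.6011 + 0.3989)^2.
P(M) = 0.6011^2 = 0.361321
P(M+2) = 2 × 0.6011^1 × 0.3989^1 = 0.479558
P(M+4) = 0.3989^2 = 0.159121
The M+2 peak is largest (0.479558); scaling to 100 gives 75.34 : 100.00 : 33.18.

75.34 : 100.00 : 33.18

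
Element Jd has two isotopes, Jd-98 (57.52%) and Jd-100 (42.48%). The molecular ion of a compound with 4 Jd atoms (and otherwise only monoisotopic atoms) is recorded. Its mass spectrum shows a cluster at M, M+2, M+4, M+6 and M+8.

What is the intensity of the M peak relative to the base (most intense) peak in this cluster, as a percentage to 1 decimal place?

30.6%

(0.5752 + 0.4248)^4 gives M 0.1095, M+2 0.3234, M+4 0.3582, M+6 0.1764, M+8 0.0326; the largest is M+4.
P(M+4) = C(4,2) × 0.5752^2 × 0.4248^2 = 6 × 0.33085504 × 0.18045504 = 0.358227 (base)
P(M) = C(4,0) × 0.5752^4 × 0.4248^0 = 1 × 0.10946506 × 1.0000 = 0.109465
Relative intensity = 0.109465 / 0.358227 × 100 = 30.6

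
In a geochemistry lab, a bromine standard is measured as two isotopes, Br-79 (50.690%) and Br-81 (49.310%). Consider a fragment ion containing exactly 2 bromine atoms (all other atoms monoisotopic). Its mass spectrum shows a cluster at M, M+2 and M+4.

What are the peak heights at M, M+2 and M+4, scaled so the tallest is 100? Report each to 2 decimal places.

Each Br atom is independently Br-79 (p = 0.50690) or Br-81 (q = 0.49310); the cluster is the binomial expansion (p + q)^2.
P(M) = 0.50690^2 = 0.256948
P(M+2) = 2 × 0.50690^1 × 0.49310^1 = 0.499905
P(M+4) = 0.49310^2 = 0.243148
The M+2 peak is largest (0.499905); scaling to 100 gives 51.40 : 100.00 : 48.64.

51.40 : 100.00 : 48.64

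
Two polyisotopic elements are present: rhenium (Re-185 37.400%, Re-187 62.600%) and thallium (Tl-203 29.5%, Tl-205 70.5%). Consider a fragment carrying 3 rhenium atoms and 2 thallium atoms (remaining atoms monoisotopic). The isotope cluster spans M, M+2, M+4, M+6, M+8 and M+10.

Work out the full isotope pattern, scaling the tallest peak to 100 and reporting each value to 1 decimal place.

1.4 : 13.3 : 51.8 : 100.0 : 95.8 : 36.4

Rhenium pattern (n=3): 0.05231362 : 0.26268713 : 0.43968487 : 0.24531438
Thallium pattern (n=2): 0.087025 : 0.41595 : 0.497025
Convolve the two distributions (both contribute in 2-u steps):
  M: 0.05231362×0.087025 = 0.004553
  M+2: 0.05231362×0.41595 + 0.26268713×0.087025 = 0.044620
  M+4: 0.05231362×0.497025 + 0.26268713×0.41595 + 0.43968487×0.087025 = 0.173529
  M+6: 0.26268713×0.497025 + 0.43968487×0.41595 + 0.24531438×0.087025 = 0.334797
  M+8: 0.43968487×0.497025 + 0.24531438×0.41595 = 0.320573
  M+10: 0.24531438×0.497025 = 0.121927
Scale to base peak (0.334797) = 100: 1.4 : 13.3 : 51.8 : 100.0 : 95.8 : 36.4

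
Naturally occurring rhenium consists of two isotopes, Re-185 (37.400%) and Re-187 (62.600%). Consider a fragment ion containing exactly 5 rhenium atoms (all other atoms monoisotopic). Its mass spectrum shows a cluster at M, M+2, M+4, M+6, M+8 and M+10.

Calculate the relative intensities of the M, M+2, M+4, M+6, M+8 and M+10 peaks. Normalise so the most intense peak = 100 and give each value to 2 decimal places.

The 5 Re atoms are independent, so intensities follow the terms of (0.37400 + 0.62600)^5.
P(M) = 0.37400^5 = 0.007317
P(M+2) = 5 × 0.37400^4 × 0.62600^1 = 0.061239
P(M+4) = 10 × 0.37400^3 × 0.62600^2 = 0.205005
P(M+6) = 10 × 0.37400^2 × 0.62600^3 = 0.343136
P(M+8) = 5 × 0.37400^1 × 0.62600^4 = 0.287170
P(M+10) = 0.62600^5 = 0.096133
The M+6 peak is largest (0.343136); scaling to 100 gives 2.13 : 17.85 : 59.74 : 100.00 : 83.69 : 28.02.

2.13 : 17.85 : 59.74 : 100.00 : 83.69 : 28.02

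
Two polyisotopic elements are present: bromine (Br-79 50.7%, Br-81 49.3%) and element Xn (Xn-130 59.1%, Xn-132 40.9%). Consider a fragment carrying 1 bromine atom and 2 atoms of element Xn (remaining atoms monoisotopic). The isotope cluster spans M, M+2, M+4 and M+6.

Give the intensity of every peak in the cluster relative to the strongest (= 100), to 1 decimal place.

Bromine pattern (n=1): 0.5070 : 0.4930
Element Xn pattern (n=2): 0.349281 : 0.483438 : 0.167281
Convolve the two distributions (both contribute in 2-u steps):
  M: 0.5070×0.349281 = 0.177085
  M+2: 0.5070×0.483438 + 0.4930×0.349281 = 0.417299
  M+4: 0.5070×0.167281 + 0.4930×0.483438 = 0.323146
  M+6: 0.4930×0.167281 = 0.082470
Scale to base peak (0.417299) = 100: 42.4 : 100.0 : 77.4 : 19.8

42.4 : 100.0 : 77.4 : 19.8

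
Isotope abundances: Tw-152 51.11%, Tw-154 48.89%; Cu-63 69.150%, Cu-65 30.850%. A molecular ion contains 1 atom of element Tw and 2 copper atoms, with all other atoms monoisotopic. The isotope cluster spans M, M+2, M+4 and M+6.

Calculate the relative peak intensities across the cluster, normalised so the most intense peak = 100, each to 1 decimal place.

54.1 : 100.0 : 56.9 : 10.3

Element Tw pattern (n=1): 0.5111 : 0.4889
Copper pattern (n=2): 0.47817225 : 0.4266555 : 0.09517225
Convolve the two distributions (both contribute in 2-u steps):
  M: 0.5111×0.47817225 = 0.244394
  M+2: 0.5111×0.4266555 + 0.4889×0.47817225 = 0.451842
  M+4: 0.5111×0.09517225 + 0.4889×0.4266555 = 0.257234
  M+6: 0.4889×0.09517225 = 0.046530
Scale to base peak (0.451842) = 100: 54.1 : 100.0 : 56.9 : 10.3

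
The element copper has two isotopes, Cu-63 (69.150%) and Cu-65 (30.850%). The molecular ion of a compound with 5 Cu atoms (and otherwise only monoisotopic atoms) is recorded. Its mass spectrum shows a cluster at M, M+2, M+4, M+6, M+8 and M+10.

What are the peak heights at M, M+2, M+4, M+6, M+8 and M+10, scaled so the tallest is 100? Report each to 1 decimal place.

44.8 : 100.0 : 89.2 : 39.8 : 8.9 : 0.8

Expanding (0.69150 + 0.30850)^5:
P(M) = 0.69150^5 = 0.158111
P(M+2) = 5 × 0.69150^4 × 0.30850^1 = 0.352691
P(M+4) = 10 × 0.69150^3 × 0.30850^2 = 0.314693
P(M+6) = 10 × 0.69150^2 × 0.30850^3 = 0.140394
P(M+8) = 5 × 0.69150^1 × 0.30850^4 = 0.031317
P(M+10) = 0.30850^5 = 0.002794
The M+2 peak is largest (0.352691); scaling to 100 gives 44.8 : 100.0 : 89.2 : 39.8 : 8.9 : 0.8.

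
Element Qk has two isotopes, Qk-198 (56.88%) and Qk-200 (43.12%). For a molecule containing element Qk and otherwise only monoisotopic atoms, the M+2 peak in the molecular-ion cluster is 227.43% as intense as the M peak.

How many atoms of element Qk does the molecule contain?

With n Qk atoms, P(M+2)/P(M) = C(n,1)·p^(n−1)q / p^n = n·q/p = n · 0.4312/0.5688.
n = 2.2743 × 0.5688/0.4312 = 3.00 ≈ 3

3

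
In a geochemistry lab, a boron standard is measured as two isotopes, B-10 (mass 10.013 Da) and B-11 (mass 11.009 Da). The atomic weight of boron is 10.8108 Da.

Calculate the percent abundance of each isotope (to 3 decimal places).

Let x be the fractional abundance of B-10; then B-11 has abundance 1 − x.
10.013·x + 11.009·(1 − x) = 10.8108
(10.013 − 11.009)·x = 10.8108 − 11.009
x = -0.1982 / -0.996 = 0.19900 → 19.900% B-10, 80.100% B-11.

B-10: 19.900%, B-11: 80.100%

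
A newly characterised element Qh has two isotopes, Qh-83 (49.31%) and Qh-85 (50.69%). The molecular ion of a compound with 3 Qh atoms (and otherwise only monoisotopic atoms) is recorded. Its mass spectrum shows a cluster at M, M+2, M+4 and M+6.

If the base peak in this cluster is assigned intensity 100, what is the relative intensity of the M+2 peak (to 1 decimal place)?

97.3

Term probabilities: M 0.1199, M+2 0.3698, M+4 0.3801, M+6 0.1302. Base peak = M+4.
P(M+4) = C(3,2) × 0.4931^1 × 0.5069^2 = 3 × 0.4931 × 0.25694761 = 0.380103 (base)
P(M+2) = C(3,1) × 0.4931^2 × 0.5069^1 = 3 × 0.24314761 × 0.5069 = 0.369755
Relative intensity = 0.369755 / 0.380103 × 100 = 97.3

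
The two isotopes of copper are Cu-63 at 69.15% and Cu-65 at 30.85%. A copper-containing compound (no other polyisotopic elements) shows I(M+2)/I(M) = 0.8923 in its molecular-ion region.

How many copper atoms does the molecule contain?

With n Cu atoms, P(M+2)/P(M) = C(n,1)·p^(n−1)q / p^n = n·q/p = n · 0.3085/0.6915.
n = 0.8923 × 0.6915/0.3085 = 2.00 ≈ 2

2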